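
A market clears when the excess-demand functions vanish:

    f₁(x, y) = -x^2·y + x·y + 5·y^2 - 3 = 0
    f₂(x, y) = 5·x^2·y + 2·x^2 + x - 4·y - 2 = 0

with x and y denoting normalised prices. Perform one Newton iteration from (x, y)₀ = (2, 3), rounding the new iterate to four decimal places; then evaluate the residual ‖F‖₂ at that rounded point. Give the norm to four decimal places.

At (2, 3): F = (36.0000, 56.0000).
Jacobian J = [[-2·x·y + y, -x^2 + x + 10·y], [10·x·y + 4·x + 1, 5·x^2 - 4]].
At the point, J = [[-9.0000, 28.0000], [69.0000, 16.0000]] (det J = -2076.0000).
Solving J·Δ = −F gives Δ = (-0.4778, -1.4393).
Then the next iterate is (x, y)₁ = (1.5222, 1.5607).
Re-evaluating at (1.5222, 1.5607): F = (7.938333, 15.995020), so ‖F‖₂ = 17.8566.

17.8566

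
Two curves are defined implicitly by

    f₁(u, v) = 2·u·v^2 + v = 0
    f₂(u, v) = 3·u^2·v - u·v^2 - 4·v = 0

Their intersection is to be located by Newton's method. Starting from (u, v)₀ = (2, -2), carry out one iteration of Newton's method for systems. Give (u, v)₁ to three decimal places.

(1.534, -1.315)

At (2, -2): F = (14.000, -24.000).
Jacobian J = [[2·v^2, 4·u·v + 1], [6·u·v - v^2, 3·u^2 - 2·u·v - 4]].
At the point, J = [[8.000, -15.000], [-28.000, 16.000]] (det J = -292.000).
Solving J·Δ = −F gives Δ = (-0.466, 0.685).
Then the next iterate is (u, v)₁ = (1.534, -1.315).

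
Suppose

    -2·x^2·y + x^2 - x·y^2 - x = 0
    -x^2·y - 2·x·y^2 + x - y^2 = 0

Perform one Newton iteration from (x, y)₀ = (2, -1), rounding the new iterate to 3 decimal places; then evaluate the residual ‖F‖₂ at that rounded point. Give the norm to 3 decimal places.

2.177

At (2, -1): F = (8.000, 1.000).
Jacobian J = [[-4·x·y + 2·x - y^2 - 1, -2·x^2 - 2·x·y], [-2·x·y - 2·y^2 + 1, -x^2 - 4·x·y - 2·y]].
At the point, J = [[10.000, -4.000], [3.000, 6.000]] (det J = 72.000).
Solving J·Δ = −F gives Δ = (-0.722, 0.194).
Then the next iterate is (x, y)₁ = (1.278, -0.806).
Re-evaluating at (1.278, -0.806): F = (2.15790, 0.28432), so ‖F‖₂ = 2.177.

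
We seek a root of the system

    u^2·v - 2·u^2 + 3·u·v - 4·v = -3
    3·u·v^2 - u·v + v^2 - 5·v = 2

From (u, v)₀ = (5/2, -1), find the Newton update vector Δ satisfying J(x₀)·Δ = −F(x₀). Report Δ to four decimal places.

At (5/2, -1): F = (-19.2500, 14.0000).
Jacobian J = [[2·u·v - 4·u + 3·v, u^2 + 3·u - 4], [3·v^2 - v, 6·u·v - u + 2·v - 5]].
At the point, J = [[-18.0000, 9.7500], [4.0000, -24.5000]] (det J = 402.0000).
Solving J·Δ = −F gives Δ = (-0.8336, 0.4353).

(-0.8336, 0.4353)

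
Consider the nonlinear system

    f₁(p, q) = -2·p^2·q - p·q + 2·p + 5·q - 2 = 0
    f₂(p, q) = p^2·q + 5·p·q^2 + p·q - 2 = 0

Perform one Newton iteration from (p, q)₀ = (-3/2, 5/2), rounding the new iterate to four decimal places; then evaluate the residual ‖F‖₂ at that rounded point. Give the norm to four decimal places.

13.3803

At (-3/2, 5/2): F = (0.0000, -47.0000).
Jacobian J = [[-4·p·q - q + 2, -2·p^2 - p + 5], [2·p·q + 5·q^2 + q, p^2 + 10·p·q + p]].
At the point, J = [[14.5000, 2.0000], [26.2500, -36.7500]] (det J = -585.3750).
Solving J·Δ = −F gives Δ = (0.1606, -1.1642).
Then the next iterate is (p, q)₁ = (-1.3394, 1.3358).
Re-evaluating at (-1.3394, 1.3358): F = (-1.003459, -13.342625), so ‖F‖₂ = 13.3803.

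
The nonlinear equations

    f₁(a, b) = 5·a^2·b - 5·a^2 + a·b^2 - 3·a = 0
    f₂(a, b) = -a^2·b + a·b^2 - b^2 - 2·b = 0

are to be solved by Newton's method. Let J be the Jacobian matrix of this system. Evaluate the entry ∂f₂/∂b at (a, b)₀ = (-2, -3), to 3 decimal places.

12.000

∂f₂/∂b = -a^2 + 2·a·b - 2·b - 2.
At (-2, -3) this is 12.000.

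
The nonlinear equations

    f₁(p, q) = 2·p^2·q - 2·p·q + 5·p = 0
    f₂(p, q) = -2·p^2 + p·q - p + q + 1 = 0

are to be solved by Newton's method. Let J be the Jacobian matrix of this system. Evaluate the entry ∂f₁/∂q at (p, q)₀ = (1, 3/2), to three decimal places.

∂f₁/∂q = 2·p^2 - 2·p.
At (1, 3/2) this is 0.000.

0.000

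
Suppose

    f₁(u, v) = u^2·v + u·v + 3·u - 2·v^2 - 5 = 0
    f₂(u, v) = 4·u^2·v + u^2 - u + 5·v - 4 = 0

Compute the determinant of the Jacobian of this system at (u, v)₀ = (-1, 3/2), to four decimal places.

-76.5000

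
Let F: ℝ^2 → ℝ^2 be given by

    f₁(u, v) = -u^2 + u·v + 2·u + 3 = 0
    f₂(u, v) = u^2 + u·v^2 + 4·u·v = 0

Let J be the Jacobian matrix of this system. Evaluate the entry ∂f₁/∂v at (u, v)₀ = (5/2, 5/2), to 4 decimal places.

∂f₁/∂v = u.
At (5/2, 5/2) this is 2.5000.

2.5000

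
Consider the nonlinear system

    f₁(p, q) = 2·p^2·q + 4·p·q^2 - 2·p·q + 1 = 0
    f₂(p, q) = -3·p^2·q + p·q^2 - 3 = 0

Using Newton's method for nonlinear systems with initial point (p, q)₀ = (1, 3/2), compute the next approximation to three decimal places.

At (1, 3/2): F = (10.000, -5.250).
Jacobian J = [[4·p·q + 4·q^2 - 2·q, 2·p^2 + 8·p·q - 2·p], [-6·p·q + q^2, -3·p^2 + 2·p·q]].
At the point, J = [[12.000, 12.000], [-6.750, 0.000]] (det J = 81.000).
Solving J·Δ = −F gives Δ = (-0.778, -0.056).
Then the next iterate is (p, q)₁ = (0.222, 1.444).

(0.222, 1.444)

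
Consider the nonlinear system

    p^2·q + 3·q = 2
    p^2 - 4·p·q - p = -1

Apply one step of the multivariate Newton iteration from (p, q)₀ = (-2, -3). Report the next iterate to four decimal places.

(-0.6170, -2.0851)

At (-2, -3): F = (-23.0000, -17.0000).
Jacobian J = [[2·p·q, p^2 + 3], [2·p - 4·q - 1, -4·p]].
At the point, J = [[12.0000, 7.0000], [7.0000, 8.0000]] (det J = 47.0000).
Solving J·Δ = −F gives Δ = (1.3830, 0.9149).
Then the next iterate is (p, q)₁ = (-0.6170, -2.0851).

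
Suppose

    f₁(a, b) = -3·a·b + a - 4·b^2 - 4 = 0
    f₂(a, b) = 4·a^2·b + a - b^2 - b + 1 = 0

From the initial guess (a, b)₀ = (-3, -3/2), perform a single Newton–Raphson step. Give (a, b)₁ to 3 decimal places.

(-2.875, -0.128)

At (-3, -3/2): F = (-29.500, -56.750).
Jacobian J = [[-3·b + 1, -3·a - 8·b], [8·a·b + 1, 4·a^2 - 2·b - 1]].
At the point, J = [[5.500, 21.000], [37.000, 38.000]] (det J = -568.000).
Solving J·Δ = −F gives Δ = (0.125, 1.372).
Then the next iterate is (a, b)₁ = (-2.875, -0.128).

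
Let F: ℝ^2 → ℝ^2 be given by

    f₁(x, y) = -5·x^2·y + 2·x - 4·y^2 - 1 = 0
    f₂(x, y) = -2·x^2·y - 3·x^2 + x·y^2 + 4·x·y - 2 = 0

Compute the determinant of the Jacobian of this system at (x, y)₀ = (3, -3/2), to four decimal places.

-828.7500

J = [[-10·x·y + 2, -5·x^2 - 8·y], [-4·x·y - 6·x + y^2 + 4·y, -2·x^2 + 2·x·y + 4·x]].
At the point, J = [[47.0000, -33.0000], [-3.7500, -15.0000]].
det J = -828.7500.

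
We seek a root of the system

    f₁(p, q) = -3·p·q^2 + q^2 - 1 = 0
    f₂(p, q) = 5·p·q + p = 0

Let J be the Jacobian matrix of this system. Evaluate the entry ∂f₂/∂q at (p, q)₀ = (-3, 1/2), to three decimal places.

-15.000

∂f₂/∂q = 5·p.
At (-3, 1/2) this is -15.000.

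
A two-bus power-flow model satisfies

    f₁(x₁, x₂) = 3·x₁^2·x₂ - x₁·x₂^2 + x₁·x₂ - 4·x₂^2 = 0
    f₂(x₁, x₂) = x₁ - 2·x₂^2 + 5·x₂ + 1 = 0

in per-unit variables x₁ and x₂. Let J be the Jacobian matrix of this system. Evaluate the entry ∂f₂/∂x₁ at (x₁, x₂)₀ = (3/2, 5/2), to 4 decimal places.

∂f₂/∂x₁ = 1.
At (3/2, 5/2) this is 1.0000.

1.0000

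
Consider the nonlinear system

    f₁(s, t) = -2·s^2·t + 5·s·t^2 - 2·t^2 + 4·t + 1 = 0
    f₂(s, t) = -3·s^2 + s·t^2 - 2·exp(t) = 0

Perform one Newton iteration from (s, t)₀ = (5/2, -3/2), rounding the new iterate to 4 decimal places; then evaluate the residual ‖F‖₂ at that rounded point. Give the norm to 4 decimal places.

9.3355

At (5/2, -3/2): F = (37.3750, -13.571260).
Jacobian J = [[-4·s·t + 5·t^2, -2·s^2 + 10·s·t - 4·t + 4], [-6·s + t^2, 2·s·t - 2·exp(t)]].
At the point, J = [[26.2500, -40.0000], [-12.7500, -7.946260]] (det J = -718.589333).
Solving J·Δ = −F gives Δ = (-1.1687, 0.1674).
Then the next iterate is (s, t)₁ = (1.3313, -1.3326).
Re-evaluating at (1.3313, -1.3326): F = (8.662412, -3.480507), so ‖F‖₂ = 9.3355.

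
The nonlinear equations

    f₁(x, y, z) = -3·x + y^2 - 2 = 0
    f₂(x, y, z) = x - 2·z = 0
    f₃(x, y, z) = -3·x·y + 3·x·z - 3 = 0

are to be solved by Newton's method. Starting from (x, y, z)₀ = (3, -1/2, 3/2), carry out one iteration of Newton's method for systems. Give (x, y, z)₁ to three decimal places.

(0.020, -2.310, 0.010)

At (3, -1/2, 3/2): F = (-10.750, 0.000, 15.000).
Jacobian J = [[-3, 2·y, 0], [1, 0, -2], [-3·y + 3·z, -3·x, 3·x]].
At the point, J = [[-3.000, -1.000, 0.000], [1.000, 0.000, -2.000], [6.000, -9.000, 9.000]] (det J = 75.000).
Solving J·Δ = −F gives Δ = (-2.980, -1.810, -1.490).
Then the next iterate is (x, y, z)₁ = (0.020, -2.310, 0.010).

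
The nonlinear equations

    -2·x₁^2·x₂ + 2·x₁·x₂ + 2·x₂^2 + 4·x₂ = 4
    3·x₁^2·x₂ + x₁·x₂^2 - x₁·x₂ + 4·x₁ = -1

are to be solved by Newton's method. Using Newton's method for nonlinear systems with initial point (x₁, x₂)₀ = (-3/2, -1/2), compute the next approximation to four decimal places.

At (-3/2, -1/2): F = (-1.7500, -9.5000).
Jacobian J = [[-4·x₁·x₂ + 2·x₂, -2·x₁^2 + 2·x₁ + 4·x₂ + 4], [6·x₁·x₂ + x₂^2 - x₂ + 4, 3·x₁^2 + 2·x₁·x₂ - x₁]].
At the point, J = [[-4.0000, -5.5000], [9.2500, 9.7500]] (det J = 11.8750).
Solving J·Δ = −F gives Δ = (5.8368, -4.5632).
Then the next iterate is (x₁, x₂)₁ = (4.3368, -5.0632).

(4.3368, -5.0632)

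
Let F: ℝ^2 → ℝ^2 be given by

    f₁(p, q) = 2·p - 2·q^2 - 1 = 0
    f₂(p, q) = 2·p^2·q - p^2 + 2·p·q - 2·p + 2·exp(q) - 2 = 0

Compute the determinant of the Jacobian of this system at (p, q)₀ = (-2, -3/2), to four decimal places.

-57.1075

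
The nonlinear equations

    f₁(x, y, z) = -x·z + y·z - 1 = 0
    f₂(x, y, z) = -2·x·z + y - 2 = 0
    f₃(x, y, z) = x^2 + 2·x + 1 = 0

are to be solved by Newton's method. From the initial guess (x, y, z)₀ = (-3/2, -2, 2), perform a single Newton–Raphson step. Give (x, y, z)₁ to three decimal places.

At (-3/2, -2, 2): F = (-2.000, 2.000, 0.250).
Jacobian J = [[-z, z, -x + y], [-2·z, 1, -2·x], [2·x + 2, 0, 0]].
At the point, J = [[-2.000, 2.000, -0.500], [-4.000, 1.000, 3.000], [-1.000, 0.000, 0.000]] (det J = -6.500).
Solving J·Δ = −F gives Δ = (0.250, 1.077, -0.692).
Then the next iterate is (x, y, z)₁ = (-1.250, -0.923, 1.308).

(-1.250, -0.923, 1.308)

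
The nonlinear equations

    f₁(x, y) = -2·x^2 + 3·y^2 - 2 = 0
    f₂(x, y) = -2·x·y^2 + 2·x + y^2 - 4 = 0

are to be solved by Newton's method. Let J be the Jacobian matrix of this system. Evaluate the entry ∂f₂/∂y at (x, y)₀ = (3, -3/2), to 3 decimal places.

15.000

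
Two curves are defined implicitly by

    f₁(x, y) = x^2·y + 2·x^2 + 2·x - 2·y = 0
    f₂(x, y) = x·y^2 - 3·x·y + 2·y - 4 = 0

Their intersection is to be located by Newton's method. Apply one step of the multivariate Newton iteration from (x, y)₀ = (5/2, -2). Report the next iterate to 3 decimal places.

(-0.381, -2.762)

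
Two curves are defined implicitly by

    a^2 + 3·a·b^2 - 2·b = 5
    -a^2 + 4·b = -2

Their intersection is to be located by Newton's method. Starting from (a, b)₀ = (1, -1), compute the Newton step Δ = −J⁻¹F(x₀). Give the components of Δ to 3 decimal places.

(5.000, 3.250)

At (1, -1): F = (1.000, -3.000).
Jacobian J = [[2·a + 3·b^2, 6·a·b - 2], [-2·a, 4]].
At the point, J = [[5.000, -8.000], [-2.000, 4.000]] (det J = 4.000).
Solving J·Δ = −F gives Δ = (5.000, 3.250).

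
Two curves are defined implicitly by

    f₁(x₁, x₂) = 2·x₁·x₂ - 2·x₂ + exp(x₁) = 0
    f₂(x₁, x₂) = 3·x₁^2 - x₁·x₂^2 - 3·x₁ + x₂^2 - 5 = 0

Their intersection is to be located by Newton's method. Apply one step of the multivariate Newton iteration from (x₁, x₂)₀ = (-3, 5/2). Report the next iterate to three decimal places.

(-2.581, 0.271)

At (-3, 5/2): F = (-19.95021, 56.000).
Jacobian J = [[2·x₂ + exp(x₁), 2·x₁ - 2], [6·x₁ - x₂^2 - 3, -2·x₁·x₂ + 2·x₂]].
At the point, J = [[5.04979, -8.000], [-27.250, 20.000]] (det J = -117.00426).
Solving J·Δ = −F gives Δ = (0.419, -2.229).
Then the next iterate is (x₁, x₂)₁ = (-2.581, 0.271).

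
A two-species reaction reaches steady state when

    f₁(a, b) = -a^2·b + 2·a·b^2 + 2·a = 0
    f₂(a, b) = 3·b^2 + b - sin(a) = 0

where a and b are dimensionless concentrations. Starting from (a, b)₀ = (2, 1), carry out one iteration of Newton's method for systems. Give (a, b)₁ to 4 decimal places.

(11.3940, 0.0000)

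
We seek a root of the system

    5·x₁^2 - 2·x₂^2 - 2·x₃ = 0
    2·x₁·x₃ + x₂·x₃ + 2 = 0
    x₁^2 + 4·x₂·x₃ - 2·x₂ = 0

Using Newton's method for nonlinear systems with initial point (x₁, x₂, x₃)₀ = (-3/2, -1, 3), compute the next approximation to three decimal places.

At (-3/2, -1, 3): F = (3.250, -10.000, -7.750).
Jacobian J = [[10·x₁, -4·x₂, -2], [2·x₃, x₃, 2·x₁ + x₂], [2·x₁, 4·x₃ - 2, 4·x₂]].
At the point, J = [[-15.000, 4.000, -2.000], [6.000, 3.000, -4.000], [-3.000, 10.000, -4.000]] (det J = -414.000).
Solving J·Δ = −F gives Δ = (0.504, 0.326, -1.500).
Then the next iterate is (x₁, x₂, x₃)₁ = (-0.996, -0.674, 1.500).

(-0.996, -0.674, 1.500)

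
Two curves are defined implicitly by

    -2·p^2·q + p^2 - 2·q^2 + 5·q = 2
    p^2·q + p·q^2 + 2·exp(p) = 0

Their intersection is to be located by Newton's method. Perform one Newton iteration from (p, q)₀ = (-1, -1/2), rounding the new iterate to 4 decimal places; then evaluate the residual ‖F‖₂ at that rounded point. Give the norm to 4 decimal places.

0.5607

At (-1, -1/2): F = (-3.0000, -0.014241).
Jacobian J = [[-4·p·q + 2·p, -2·p^2 - 4·q + 5], [2·p·q + q^2 + 2·exp(p), p^2 + 2·p·q]].
At the point, J = [[-4.0000, 5.0000], [1.985759, 2.0000]] (det J = -17.928794).
Solving J·Δ = −F gives Δ = (-0.3307, 0.3355).
Then the next iterate is (p, q)₁ = (-1.3307, -0.1645).
Re-evaluating at (-1.3307, -0.1645): F = (-0.523277, 0.201285), so ‖F‖₂ = 0.5607.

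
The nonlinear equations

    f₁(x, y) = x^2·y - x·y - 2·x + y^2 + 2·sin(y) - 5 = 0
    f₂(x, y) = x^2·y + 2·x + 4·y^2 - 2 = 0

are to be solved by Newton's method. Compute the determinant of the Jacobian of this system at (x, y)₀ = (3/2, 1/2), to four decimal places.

-18.5181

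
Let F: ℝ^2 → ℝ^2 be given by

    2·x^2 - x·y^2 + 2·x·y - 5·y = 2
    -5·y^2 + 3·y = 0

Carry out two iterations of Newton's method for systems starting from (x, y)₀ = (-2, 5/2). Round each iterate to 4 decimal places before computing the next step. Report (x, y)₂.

(-2.1991, 0.9004)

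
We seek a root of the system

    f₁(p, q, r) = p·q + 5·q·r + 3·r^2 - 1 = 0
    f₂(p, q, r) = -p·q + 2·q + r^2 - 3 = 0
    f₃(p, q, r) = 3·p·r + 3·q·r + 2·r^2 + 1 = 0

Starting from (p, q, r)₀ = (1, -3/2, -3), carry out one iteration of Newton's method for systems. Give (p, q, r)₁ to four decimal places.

At (1, -3/2, -3): F = (47.0000, 4.5000, 23.5000).
Jacobian J = [[q, p + 5·r, 5·q + 6·r], [-q, -p + 2, 2·r], [3·r, 3·r, 3·p + 3·q + 4·r]].
At the point, J = [[-1.5000, -14.0000, -25.5000], [1.5000, 1.0000, -6.0000], [-9.0000, -9.0000, -13.5000]] (det J = -823.5000).
Solving J·Δ = −F gives Δ = (-0.5064, 1.7459, 0.9144).
Then the next iterate is (p, q, r)₁ = (0.4936, 0.2459, -2.0856).

(0.4936, 0.2459, -2.0856)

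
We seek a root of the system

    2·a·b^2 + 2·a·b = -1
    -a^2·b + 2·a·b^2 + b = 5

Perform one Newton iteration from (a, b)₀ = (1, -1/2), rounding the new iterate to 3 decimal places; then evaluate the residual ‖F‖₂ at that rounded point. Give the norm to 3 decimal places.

19.235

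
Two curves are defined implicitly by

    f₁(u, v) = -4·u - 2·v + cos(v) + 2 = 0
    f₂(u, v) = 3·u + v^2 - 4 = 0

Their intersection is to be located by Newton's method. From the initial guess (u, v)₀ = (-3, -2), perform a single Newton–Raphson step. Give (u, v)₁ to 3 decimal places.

(1.159, -1.131)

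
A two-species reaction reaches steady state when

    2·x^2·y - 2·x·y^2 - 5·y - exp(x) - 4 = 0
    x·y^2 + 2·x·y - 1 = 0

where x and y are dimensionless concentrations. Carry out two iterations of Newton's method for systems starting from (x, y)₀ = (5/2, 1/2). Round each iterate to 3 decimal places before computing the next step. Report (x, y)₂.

At (5/2, 1/2): F = (-13.68249, 2.125).
Jacobian J = [[4·x·y - 2·y^2 - exp(x), 2·x^2 - 4·x·y - 5], [y^2 + 2·y, 2·x·y + 2·x]].
At the point, J = [[-7.68249, 2.500], [1.250, 7.500]] (det J = -60.74370).
Solving J·Δ = −F gives Δ = (-1.777, 0.013).
Then the next iterate is (x, y)₁ = (0.723, 0.513).
Round to (0.723, 0.513) and repeat: F = (-8.46983, -0.06793), J = [[-1.10335, -5.43814], [1.28917, 2.18780]].
Δ = (4.112, -2.392), so (x, y)₂ = (4.835, -1.879).

(4.835, -1.879)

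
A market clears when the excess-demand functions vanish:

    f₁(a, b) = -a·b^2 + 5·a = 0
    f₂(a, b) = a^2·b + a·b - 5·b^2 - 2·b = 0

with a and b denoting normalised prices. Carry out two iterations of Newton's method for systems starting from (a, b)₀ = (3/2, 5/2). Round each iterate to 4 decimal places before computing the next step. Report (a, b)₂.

At (3/2, 5/2): F = (-1.8750, -26.8750).
Jacobian J = [[-b^2 + 5, -2·a·b], [2·a·b + b, a^2 + a - 10·b - 2]].
At the point, J = [[-1.2500, -7.5000], [10.0000, -23.2500]] (det J = 104.0625).
Solving J·Δ = −F gives Δ = (1.5180, -0.5030).
Then the next iterate is (a, b)₁ = (3.0180, 1.9970).
Round to (3.0180, 1.9970) and repeat: F = (3.054189, 0.282224), J = [[1.011991, -12.053892], [14.050892, -9.843676]].
Δ = (0.1673, 0.2674), so (a, b)₂ = (3.1853, 2.2644).

(3.1853, 2.2644)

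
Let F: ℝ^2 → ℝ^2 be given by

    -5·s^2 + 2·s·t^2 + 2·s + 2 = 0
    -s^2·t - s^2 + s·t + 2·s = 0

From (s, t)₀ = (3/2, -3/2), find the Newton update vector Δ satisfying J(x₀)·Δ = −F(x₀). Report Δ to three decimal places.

(-0.677, 0.695)

At (3/2, -3/2): F = (0.500, 1.875).
Jacobian J = [[-10·s + 2·t^2 + 2, 4·s·t], [-2·s·t - 2·s + t + 2, -s^2 + s]].
At the point, J = [[-8.500, -9.000], [2.000, -0.750]] (det J = 24.375).
Solving J·Δ = −F gives Δ = (-0.677, 0.695).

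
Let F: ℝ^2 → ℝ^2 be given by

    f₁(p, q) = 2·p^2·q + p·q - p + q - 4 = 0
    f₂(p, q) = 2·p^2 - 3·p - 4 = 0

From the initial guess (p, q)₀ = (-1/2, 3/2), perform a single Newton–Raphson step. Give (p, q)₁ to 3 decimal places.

At (-1/2, 3/2): F = (-2.000, -2.000).
Jacobian J = [[4·p·q + q - 1, 2·p^2 + p + 1], [4·p - 3, 0]].
At the point, J = [[-2.500, 1.000], [-5.000, 0.000]] (det J = 5.000).
Solving J·Δ = −F gives Δ = (-0.400, 1.000).
Then the next iterate is (p, q)₁ = (-0.900, 2.500).

(-0.900, 2.500)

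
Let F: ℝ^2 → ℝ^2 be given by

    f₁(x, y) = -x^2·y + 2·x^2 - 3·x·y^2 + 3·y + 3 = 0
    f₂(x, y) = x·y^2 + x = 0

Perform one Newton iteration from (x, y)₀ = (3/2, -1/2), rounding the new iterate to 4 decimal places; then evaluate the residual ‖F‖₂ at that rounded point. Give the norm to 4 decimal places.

At (3/2, -1/2): F = (6.0000, 1.8750).
Jacobian J = [[-2·x·y + 4·x - 3·y^2, -x^2 - 6·x·y + 3], [y^2 + 1, 2·x·y]].
At the point, J = [[6.7500, 5.2500], [1.2500, -1.5000]] (det J = -16.6875).
Solving J·Δ = −F gives Δ = (-1.1292, 0.3090).
Then the next iterate is (x, y)₁ = (0.3708, -0.1910).
Re-evaluating at (0.3708, -0.1910): F = (2.687665, 0.384327), so ‖F‖₂ = 2.7150.

2.7150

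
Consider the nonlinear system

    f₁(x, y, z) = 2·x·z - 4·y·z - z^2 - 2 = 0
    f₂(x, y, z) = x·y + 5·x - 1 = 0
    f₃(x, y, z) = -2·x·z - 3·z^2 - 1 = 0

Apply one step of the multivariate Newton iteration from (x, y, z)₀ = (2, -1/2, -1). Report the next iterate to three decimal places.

At (2, -1/2, -1): F = (-9.000, 8.000, 0.000).
Jacobian J = [[2·z, -4·z, 2·x - 4·y - 2·z], [y + 5, x, 0], [-2·z, 0, -2·x - 6·z]].
At the point, J = [[-2.000, 4.000, 8.000], [4.500, 2.000, 0.000], [2.000, 0.000, 2.000]] (det J = -76.000).
Solving J·Δ = −F gives Δ = (-1.316, -1.039, 1.316).
Then the next iterate is (x, y, z)₁ = (0.684, -1.539, 0.316).

(0.684, -1.539, 0.316)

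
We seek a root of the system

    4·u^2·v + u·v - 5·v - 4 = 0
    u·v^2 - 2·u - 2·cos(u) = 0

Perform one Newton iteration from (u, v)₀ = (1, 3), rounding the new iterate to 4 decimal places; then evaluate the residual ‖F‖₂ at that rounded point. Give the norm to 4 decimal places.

At (1, 3): F = (-4.0000, 5.919395).
Jacobian J = [[8·u·v + v, 4·u^2 + u - 5], [v^2 + 2·sin(u) - 2, 2·u·v]].
At the point, J = [[27.0000, 0.0000], [8.682942, 6.0000]] (det J = 162.0000).
Solving J·Δ = −F gives Δ = (0.1481, -1.2010).
Then the next iterate is (u, v)₁ = (1.1481, 1.7990).
Re-evaluating at (1.1481, 1.7990): F = (-1.444279, 0.599070), so ‖F‖₂ = 1.5636.

1.5636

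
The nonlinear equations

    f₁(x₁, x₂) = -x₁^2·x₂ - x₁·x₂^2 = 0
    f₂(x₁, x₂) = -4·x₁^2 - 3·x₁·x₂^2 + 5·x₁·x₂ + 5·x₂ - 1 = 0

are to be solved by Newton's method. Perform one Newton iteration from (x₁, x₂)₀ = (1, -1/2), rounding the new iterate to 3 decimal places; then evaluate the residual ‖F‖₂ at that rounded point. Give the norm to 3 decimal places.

At (1, -1/2): F = (0.250, -10.750).
Jacobian J = [[-2·x₁·x₂ - x₂^2, -x₁^2 - 2·x₁·x₂], [-8·x₁ - 3·x₂^2 + 5·x₂, -6·x₁·x₂ + 5·x₁ + 5]].
At the point, J = [[0.750, 0.000], [-11.250, 13.000]] (det J = 9.750).
Solving J·Δ = −F gives Δ = (-0.333, 0.538).
Then the next iterate is (x₁, x₂)₁ = (0.667, 0.038).
Re-evaluating at (0.667, 0.038): F = (-0.01787, -2.46572), so ‖F‖₂ = 2.466.

2.466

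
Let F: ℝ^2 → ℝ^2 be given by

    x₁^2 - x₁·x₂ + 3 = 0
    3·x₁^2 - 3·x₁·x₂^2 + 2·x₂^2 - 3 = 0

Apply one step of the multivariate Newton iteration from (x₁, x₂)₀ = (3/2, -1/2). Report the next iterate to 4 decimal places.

(0.5680, 1.3254)

At (3/2, -1/2): F = (6.0000, 3.1250).
Jacobian J = [[2·x₁ - x₂, -x₁], [6·x₁ - 3·x₂^2, -6·x₁·x₂ + 4·x₂]].
At the point, J = [[3.5000, -1.5000], [8.2500, 2.5000]] (det J = 21.1250).
Solving J·Δ = −F gives Δ = (-0.9320, 1.8254).
Then the next iterate is (x₁, x₂)₁ = (0.5680, 1.3254).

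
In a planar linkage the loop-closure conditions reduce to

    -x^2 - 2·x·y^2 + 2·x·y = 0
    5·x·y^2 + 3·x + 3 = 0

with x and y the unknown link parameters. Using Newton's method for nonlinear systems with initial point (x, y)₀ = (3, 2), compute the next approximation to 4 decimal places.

At (3, 2): F = (-21.0000, 72.0000).
Jacobian J = [[-2·x - 2·y^2 + 2·y, -4·x·y + 2·x], [5·y^2 + 3, 10·x·y]].
At the point, J = [[-10.0000, -18.0000], [23.0000, 60.0000]] (det J = -186.0000).
Solving J·Δ = −F gives Δ = (0.1935, -1.2742).
Then the next iterate is (x, y)₁ = (3.1935, 0.7258).

(3.1935, 0.7258)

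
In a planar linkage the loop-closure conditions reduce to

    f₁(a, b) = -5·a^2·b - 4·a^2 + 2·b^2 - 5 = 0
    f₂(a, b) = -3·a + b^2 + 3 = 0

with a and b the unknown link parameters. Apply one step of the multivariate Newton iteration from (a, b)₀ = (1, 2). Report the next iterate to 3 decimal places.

(0.456, 0.592)

At (1, 2): F = (-11.000, 4.000).
Jacobian J = [[-10·a·b - 8·a, -5·a^2 + 4·b], [-3, 2·b]].
At the point, J = [[-28.000, 3.000], [-3.000, 4.000]] (det J = -103.000).
Solving J·Δ = −F gives Δ = (-0.544, -1.408).
Then the next iterate is (a, b)₁ = (0.456, 0.592).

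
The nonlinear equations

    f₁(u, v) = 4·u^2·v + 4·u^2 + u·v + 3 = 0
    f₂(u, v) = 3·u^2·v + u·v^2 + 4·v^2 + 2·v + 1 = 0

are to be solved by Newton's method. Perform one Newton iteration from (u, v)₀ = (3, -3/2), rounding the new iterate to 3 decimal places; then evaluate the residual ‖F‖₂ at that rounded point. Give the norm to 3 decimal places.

At (3, -3/2): F = (-19.500, -26.750).
Jacobian J = [[8·u·v + 8·u + v, 4·u^2 + u], [6·u·v + v^2, 3·u^2 + 2·u·v + 8·v + 2]].
At the point, J = [[-13.500, 39.000], [-24.750, 8.000]] (det J = 857.250).
Solving J·Δ = −F gives Δ = (-1.035, 0.142).
Then the next iterate is (u, v)₁ = (1.965, -1.358).
Re-evaluating at (1.965, -1.358): F = (-5.19774, -6.44619), so ‖F‖₂ = 8.281.

8.281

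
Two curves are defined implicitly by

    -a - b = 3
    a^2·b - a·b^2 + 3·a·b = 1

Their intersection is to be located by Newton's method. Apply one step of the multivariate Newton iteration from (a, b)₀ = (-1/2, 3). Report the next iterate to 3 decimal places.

(-2.579, -0.421)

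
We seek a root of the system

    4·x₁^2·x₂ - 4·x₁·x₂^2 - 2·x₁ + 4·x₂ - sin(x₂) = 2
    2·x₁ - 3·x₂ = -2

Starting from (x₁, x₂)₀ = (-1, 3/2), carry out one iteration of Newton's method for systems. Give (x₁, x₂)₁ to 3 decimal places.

At (-1, 3/2): F = (20.00251, -4.500).
Jacobian J = [[8·x₁·x₂ - 4·x₂^2 - 2, 4·x₁^2 - 8·x₁·x₂ - cos(x₂) + 4], [2, -3]].
At the point, J = [[-23.000, 19.92926], [2.000, -3.000]] (det J = 29.14147).
Solving J·Δ = −F gives Δ = (-1.018, -2.179).
Then the next iterate is (x₁, x₂)₁ = (-2.018, -0.679).

(-2.018, -0.679)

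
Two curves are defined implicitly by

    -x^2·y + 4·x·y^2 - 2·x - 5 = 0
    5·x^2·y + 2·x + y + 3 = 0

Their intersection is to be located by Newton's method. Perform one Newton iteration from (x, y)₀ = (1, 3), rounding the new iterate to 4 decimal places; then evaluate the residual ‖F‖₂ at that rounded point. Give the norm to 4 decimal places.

At (1, 3): F = (26.0000, 23.0000).
Jacobian J = [[-2·x·y + 4·y^2 - 2, -x^2 + 8·x·y], [10·x·y + 2, 5·x^2 + 1]].
At the point, J = [[28.0000, 23.0000], [32.0000, 6.0000]] (det J = -568.0000).
Solving J·Δ = −F gives Δ = (-0.6567, -0.3310).
Then the next iterate is (x, y)₁ = (0.3433, 2.6690).
Re-evaluating at (0.3433, 2.6690): F = (3.780919, 7.928374), so ‖F‖₂ = 8.7838.

8.7838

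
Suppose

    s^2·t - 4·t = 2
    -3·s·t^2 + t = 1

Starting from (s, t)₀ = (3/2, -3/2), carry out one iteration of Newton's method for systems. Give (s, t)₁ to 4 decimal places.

(1.3309, -0.7080)

At (3/2, -3/2): F = (0.6250, -12.6250).
Jacobian J = [[2·s·t, s^2 - 4], [-3·t^2, -6·s·t + 1]].
At the point, J = [[-4.5000, -1.7500], [-6.7500, 14.5000]] (det J = -77.0625).
Solving J·Δ = −F gives Δ = (-0.1691, 0.7920).
Then the next iterate is (s, t)₁ = (1.3309, -0.7080).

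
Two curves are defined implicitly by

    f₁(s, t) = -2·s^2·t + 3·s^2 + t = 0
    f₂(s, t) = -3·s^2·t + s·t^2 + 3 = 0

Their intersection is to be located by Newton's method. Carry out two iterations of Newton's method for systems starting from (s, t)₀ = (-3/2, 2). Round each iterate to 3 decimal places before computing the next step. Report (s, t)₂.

(-0.421, 0.175)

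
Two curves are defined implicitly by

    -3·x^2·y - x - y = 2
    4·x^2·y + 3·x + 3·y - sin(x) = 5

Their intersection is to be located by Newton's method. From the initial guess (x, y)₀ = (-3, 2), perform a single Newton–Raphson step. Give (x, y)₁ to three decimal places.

(-0.370, 3.323)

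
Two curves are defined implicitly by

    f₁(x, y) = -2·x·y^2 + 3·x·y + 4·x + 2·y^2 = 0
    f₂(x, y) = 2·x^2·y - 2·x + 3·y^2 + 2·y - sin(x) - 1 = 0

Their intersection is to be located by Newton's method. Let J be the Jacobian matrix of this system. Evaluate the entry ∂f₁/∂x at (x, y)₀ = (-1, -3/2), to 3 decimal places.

∂f₁/∂x = -2·y^2 + 3·y + 4.
At (-1, -3/2) this is -5.000.

-5.000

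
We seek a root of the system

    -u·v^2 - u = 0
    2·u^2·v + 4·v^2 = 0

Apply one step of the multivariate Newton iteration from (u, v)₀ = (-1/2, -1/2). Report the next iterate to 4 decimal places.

(-0.1282, -0.1795)

At (-1/2, -1/2): F = (0.6250, 0.7500).
Jacobian J = [[-v^2 - 1, -2·u·v], [4·u·v, 2·u^2 + 8·v]].
At the point, J = [[-1.2500, -0.5000], [1.0000, -3.5000]] (det J = 4.8750).
Solving J·Δ = −F gives Δ = (0.3718, 0.3205).
Then the next iterate is (u, v)₁ = (-0.1282, -0.1795).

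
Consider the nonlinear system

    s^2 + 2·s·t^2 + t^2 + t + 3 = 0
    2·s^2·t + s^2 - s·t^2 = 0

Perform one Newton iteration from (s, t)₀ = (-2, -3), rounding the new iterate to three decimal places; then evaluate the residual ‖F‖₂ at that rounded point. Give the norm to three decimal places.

6.234

At (-2, -3): F = (-23.000, -2.000).
Jacobian J = [[2·s + 2·t^2, 4·s·t + 2·t + 1], [4·s·t + 2·s - t^2, 2·s^2 - 2·s·t]].
At the point, J = [[14.000, 19.000], [11.000, -4.000]] (det J = -265.000).
Solving J·Δ = −F gives Δ = (0.491, 0.849).
Then the next iterate is (s, t)₁ = (-1.509, -2.151).
Re-evaluating at (-1.509, -2.151): F = (-6.21080, -0.53708), so ‖F‖₂ = 6.234.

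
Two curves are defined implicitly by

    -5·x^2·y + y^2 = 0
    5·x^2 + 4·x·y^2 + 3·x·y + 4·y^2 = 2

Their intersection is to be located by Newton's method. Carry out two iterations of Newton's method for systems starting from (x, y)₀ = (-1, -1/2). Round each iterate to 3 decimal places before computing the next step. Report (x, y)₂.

(-0.658, -0.009)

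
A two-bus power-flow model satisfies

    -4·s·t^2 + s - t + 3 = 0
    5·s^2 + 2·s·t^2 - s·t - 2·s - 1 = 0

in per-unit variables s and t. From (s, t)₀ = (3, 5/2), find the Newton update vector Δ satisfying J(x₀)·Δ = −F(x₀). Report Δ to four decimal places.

At (3, 5/2): F = (-71.5000, 68.0000).
Jacobian J = [[-4·t^2 + 1, -8·s·t - 1], [10·s + 2·t^2 - t - 2, 4·s·t - s]].
At the point, J = [[-24.0000, -61.0000], [38.0000, 27.0000]] (det J = 1670.0000).
Solving J·Δ = −F gives Δ = (-1.3278, -0.6497).

(-1.3278, -0.6497)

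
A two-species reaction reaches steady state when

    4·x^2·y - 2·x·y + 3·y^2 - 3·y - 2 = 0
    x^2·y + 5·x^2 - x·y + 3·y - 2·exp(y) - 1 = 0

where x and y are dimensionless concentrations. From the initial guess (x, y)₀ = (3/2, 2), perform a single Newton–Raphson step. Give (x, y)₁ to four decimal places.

(1.0628, 1.5163)

At (3/2, 2): F = (16.0000, 2.971888).
Jacobian J = [[8·x·y - 2·y, 4·x^2 - 2·x + 6·y - 3], [2·x·y + 10·x - y, x^2 - x - 2·exp(y) + 3]].
At the point, J = [[20.0000, 15.0000], [19.0000, -11.028112]] (det J = -505.562244).
Solving J·Δ = −F gives Δ = (-0.4372, -0.4837).
Then the next iterate is (x, y)₁ = (1.0628, 1.5163).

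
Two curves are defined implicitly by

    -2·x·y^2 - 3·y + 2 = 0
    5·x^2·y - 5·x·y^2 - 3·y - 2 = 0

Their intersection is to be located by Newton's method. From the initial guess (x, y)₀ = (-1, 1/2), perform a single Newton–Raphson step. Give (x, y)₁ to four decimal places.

(-0.2564, 1.1282)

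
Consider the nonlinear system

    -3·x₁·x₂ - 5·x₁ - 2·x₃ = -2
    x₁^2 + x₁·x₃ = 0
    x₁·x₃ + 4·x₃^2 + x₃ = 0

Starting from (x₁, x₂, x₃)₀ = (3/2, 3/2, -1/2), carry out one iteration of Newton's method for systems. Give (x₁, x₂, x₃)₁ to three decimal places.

(0.875, 0.301, -0.458)

At (3/2, 3/2, -1/2): F = (-11.250, 1.500, -0.250).
Jacobian J = [[-3·x₂ - 5, -3·x₁, -2], [2·x₁ + x₃, 0, x₁], [x₃, 0, x₁ + 8·x₃ + 1]].
At the point, J = [[-9.500, -4.500, -2.000], [2.500, 0.000, 1.500], [-0.500, 0.000, -1.500]] (det J = -13.500).
Solving J·Δ = −F gives Δ = (-0.625, -1.199, 0.042).
Then the next iterate is (x₁, x₂, x₃)₁ = (0.875, 0.301, -0.458).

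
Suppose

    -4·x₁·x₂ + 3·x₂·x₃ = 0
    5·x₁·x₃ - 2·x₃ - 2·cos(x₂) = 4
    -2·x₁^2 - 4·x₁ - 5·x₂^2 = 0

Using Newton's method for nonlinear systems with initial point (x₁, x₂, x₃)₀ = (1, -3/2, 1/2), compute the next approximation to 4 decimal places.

(1.9572, 0.1605, 1.6871)

At (1, -3/2, 1/2): F = (3.7500, -2.641474, -17.2500).
Jacobian J = [[-4·x₂, -4·x₁ + 3·x₃, 3·x₂], [5·x₃, 2·sin(x₂), 5·x₁ - 2], [-4·x₁ - 4, -10·x₂, 0]].
At the point, J = [[6.0000, -2.5000, -4.5000], [2.5000, -1.994990, 3.0000], [-8.0000, 15.0000, 0.0000]] (det J = -306.930361).
Solving J·Δ = −F gives Δ = (0.9572, 1.6605, 1.1871).
Then the next iterate is (x₁, x₂, x₃)₁ = (1.9572, 0.1605, 1.6871).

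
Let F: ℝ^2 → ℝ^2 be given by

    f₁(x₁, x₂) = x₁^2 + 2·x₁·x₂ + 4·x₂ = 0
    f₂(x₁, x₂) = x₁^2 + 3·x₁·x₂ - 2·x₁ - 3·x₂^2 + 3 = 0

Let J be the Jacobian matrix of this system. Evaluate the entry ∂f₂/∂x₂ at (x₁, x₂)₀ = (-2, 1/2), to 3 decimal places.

-9.000

∂f₂/∂x₂ = 3·x₁ - 6·x₂.
At (-2, 1/2) this is -9.000.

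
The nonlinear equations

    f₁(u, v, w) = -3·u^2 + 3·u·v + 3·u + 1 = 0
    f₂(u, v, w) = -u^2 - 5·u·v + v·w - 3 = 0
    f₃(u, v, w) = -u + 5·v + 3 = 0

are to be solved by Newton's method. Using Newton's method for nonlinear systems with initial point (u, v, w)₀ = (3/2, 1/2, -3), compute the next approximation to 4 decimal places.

At (3/2, 1/2, -3): F = (1.0000, -10.5000, 4.0000).
Jacobian J = [[-6·u + 3·v + 3, 3·u, 0], [-2·u - 5·v, -5·u + w, v], [-1, 5, 0]].
At the point, J = [[-4.5000, 4.5000, 0.0000], [-5.5000, -10.5000, 0.5000], [-1.0000, 5.0000, 0.0000]] (det J = 9.0000).
Solving J·Δ = −F gives Δ = (-0.7222, -0.9444, -6.7778).
Then the next iterate is (u, v, w)₁ = (0.7778, -0.4444, -9.7778).

(0.7778, -0.4444, -9.7778)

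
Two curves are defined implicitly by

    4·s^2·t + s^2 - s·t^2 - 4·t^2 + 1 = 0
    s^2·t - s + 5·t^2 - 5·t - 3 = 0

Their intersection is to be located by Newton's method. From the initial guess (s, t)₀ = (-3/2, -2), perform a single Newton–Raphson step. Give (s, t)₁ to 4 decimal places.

(-1.2778, -0.8962)

At (-3/2, -2): F = (-24.7500, 24.0000).
Jacobian J = [[8·s·t + 2·s - t^2, 4·s^2 - 2·s·t - 8·t], [2·s·t - 1, s^2 + 10·t - 5]].
At the point, J = [[17.0000, 19.0000], [5.0000, -22.7500]] (det J = -481.7500).
Solving J·Δ = −F gives Δ = (0.2222, 1.1038).
Then the next iterate is (s, t)₁ = (-1.2778, -0.8962).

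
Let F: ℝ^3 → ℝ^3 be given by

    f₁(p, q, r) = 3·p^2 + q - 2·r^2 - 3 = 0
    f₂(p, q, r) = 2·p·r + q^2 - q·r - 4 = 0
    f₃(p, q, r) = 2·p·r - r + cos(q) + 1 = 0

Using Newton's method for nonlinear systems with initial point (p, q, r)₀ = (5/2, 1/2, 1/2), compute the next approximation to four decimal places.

(1.0904, 5.9708, 0.5387)

At (5/2, 1/2, 1/2): F = (15.7500, -1.5000, 3.877583).
Jacobian J = [[6·p, 1, -4·r], [2·r, 2·q - r, 2·p - q], [2·r, -sin(q), 2·p - 1]].
At the point, J = [[15.0000, 1.0000, -2.0000], [1.0000, 0.5000, 4.5000], [1.0000, -0.479426, 4.0000]] (det J = 64.820075).
Solving J·Δ = −F gives Δ = (-1.4096, 5.4708, 0.0387).
Then the next iterate is (p, q, r)₁ = (1.0904, 5.9708, 0.5387).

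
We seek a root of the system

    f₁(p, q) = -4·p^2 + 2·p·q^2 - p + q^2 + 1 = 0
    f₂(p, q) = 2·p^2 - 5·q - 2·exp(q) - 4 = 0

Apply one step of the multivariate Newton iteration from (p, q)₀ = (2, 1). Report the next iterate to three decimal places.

(-0.477, -1.515)

At (2, 1): F = (-12.000, -6.43656).
Jacobian J = [[-8·p + 2·q^2 - 1, 4·p·q + 2·q], [4·p, -2·exp(q) - 5]].
At the point, J = [[-15.000, 10.000], [8.000, -10.43656]] (det J = 76.54845).
Solving J·Δ = −F gives Δ = (-2.477, -2.515).
Then the next iterate is (p, q)₁ = (-0.477, -1.515).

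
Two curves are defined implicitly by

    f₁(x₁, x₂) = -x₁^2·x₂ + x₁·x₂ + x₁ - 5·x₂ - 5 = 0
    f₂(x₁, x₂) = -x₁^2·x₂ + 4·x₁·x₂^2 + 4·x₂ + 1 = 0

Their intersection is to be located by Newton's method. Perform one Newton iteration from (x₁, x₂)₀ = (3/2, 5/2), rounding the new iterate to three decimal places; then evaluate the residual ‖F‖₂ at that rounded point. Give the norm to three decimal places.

At (3/2, 5/2): F = (-17.875, 42.875).
Jacobian J = [[-2·x₁·x₂ + x₂ + 1, -x₁^2 + x₁ - 5], [-2·x₁·x₂ + 4·x₂^2, -x₁^2 + 8·x₁·x₂ + 4]].
At the point, J = [[-4.000, -5.750], [17.500, 31.750]] (det J = -26.375).
Solving J·Δ = −F gives Δ = (-12.171, 5.358).
Then the next iterate is (x₁, x₂)₁ = (-10.671, 7.858).
Re-evaluating at (-10.671, 7.858): F = (-1033.60607, -3498.01899), so ‖F‖₂ = 3647.530.

3647.530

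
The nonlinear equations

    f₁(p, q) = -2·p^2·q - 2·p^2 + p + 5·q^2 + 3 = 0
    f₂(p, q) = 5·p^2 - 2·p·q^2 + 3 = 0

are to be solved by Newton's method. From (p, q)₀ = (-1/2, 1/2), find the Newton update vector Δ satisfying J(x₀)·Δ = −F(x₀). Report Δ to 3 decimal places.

(0.600, -1.200)

At (-1/2, 1/2): F = (3.000, 4.500).
Jacobian J = [[-4·p·q - 4·p + 1, -2·p^2 + 10·q], [10·p - 2·q^2, -4·p·q]].
At the point, J = [[4.000, 4.500], [-5.500, 1.000]] (det J = 28.750).
Solving J·Δ = −F gives Δ = (0.600, -1.200).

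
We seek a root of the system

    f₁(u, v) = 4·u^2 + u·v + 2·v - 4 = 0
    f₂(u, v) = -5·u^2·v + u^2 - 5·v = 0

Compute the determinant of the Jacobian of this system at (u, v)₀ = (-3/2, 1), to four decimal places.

172.7500

J = [[8·u + v, u + 2], [-10·u·v + 2·u, -5·u^2 - 5]].
At the point, J = [[-11.0000, 0.5000], [12.0000, -16.2500]].
det J = 172.7500.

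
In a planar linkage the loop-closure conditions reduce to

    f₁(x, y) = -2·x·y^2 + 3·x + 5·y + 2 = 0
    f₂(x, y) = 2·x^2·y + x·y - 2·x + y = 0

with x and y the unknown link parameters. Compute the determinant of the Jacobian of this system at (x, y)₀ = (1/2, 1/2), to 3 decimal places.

7.000

J = [[-2·y^2 + 3, -4·x·y + 5], [4·x·y + y - 2, 2·x^2 + x + 1]].
At the point, J = [[2.500, 4.000], [-0.500, 2.000]].
det J = 7.000.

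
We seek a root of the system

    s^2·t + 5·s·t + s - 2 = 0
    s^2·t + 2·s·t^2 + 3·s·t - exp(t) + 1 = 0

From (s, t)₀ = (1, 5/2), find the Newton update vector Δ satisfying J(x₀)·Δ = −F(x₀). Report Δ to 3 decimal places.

At (1, 5/2): F = (14.000, 11.31751).
Jacobian J = [[2·s·t + 5·t + 1, s^2 + 5·s], [2·s·t + 2·t^2 + 3·t, s^2 + 4·s·t + 3·s - exp(t)]].
At the point, J = [[18.500, 6.000], [25.000, 1.81751]] (det J = -116.37614).
Solving J·Δ = −F gives Δ = (-0.365, -1.208).

(-0.365, -1.208)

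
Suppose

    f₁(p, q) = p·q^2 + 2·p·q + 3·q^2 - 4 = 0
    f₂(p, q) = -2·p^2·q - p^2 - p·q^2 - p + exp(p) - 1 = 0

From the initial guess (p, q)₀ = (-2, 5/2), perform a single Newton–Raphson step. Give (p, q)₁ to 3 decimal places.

At (-2, 5/2): F = (-7.750, -10.36466).
Jacobian J = [[q^2 + 2·q, 2·p·q + 2·p + 6·q], [-4·p·q - 2·p - q^2 + exp(p) - 1, -2·p^2 - 2·p·q]].
At the point, J = [[11.250, 1.000], [16.88534, 2.000]] (det J = 5.61466).
Solving J·Δ = −F gives Δ = (0.915, -2.540).
Then the next iterate is (p, q)₁ = (-1.085, -0.040).

(-1.085, -0.040)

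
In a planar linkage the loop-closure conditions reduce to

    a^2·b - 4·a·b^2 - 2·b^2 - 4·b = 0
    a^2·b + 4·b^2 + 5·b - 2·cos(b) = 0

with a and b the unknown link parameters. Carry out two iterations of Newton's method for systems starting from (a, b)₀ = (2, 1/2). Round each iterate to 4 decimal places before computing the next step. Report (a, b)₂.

At (2, 1/2): F = (-2.5000, 3.744835).
Jacobian J = [[2·a·b - 4·b^2, a^2 - 8·a·b - 4·b - 4], [2·a·b, a^2 + 8·b + 2·sin(b) + 5]].
At the point, J = [[1.0000, -10.0000], [2.0000, 13.958851]] (det J = 33.958851).
Solving J·Δ = −F gives Δ = (-0.0751, -0.2575).
Then the next iterate is (a, b)₁ = (1.9249, 0.2425).
Round to (1.9249, 0.2425) and repeat: F = (-0.641876, 0.404764), J = [[0.698352, -4.999066], [0.933577, 11.125500]].
Δ = (0.4115, -0.0709), so (a, b)₂ = (2.3364, 0.1716).

(2.3364, 0.1716)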